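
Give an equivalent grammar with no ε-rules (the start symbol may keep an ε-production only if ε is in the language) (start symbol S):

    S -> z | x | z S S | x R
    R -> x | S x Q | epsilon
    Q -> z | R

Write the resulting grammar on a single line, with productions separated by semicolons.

S -> z | x | z S S | x R; R -> x | S x Q | S x; Q -> z | R

Nullable set = {Q, R}.
ε ∉ L(G), so no ε-production is kept.
Expand every rule over subsets of its nullable positions: R → S x Q gives S x Q | S x.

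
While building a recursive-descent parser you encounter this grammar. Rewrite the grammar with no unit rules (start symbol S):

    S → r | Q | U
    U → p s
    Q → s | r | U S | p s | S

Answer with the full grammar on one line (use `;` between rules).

Unit pairs: Q ⇒* {S, U}; S ⇒* {Q, U}.
Replace each nonterminal's rules with the union of the non-unit rules of every nonterminal it unit-derives.

S → p s | r | s | U S; U → p s; Q → p s | r | s | U S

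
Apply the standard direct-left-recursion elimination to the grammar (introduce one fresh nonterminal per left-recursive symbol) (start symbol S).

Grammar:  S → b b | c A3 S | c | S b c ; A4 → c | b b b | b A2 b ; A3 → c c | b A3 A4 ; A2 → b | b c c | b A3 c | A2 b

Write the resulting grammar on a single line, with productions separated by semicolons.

S → b b S' | c A3 S S' | c S'; A4 → c | b b b | b A2 b; A3 → c c | b A3 A4; A2 → b A2' | b c c A2' | b A3 c A2'; S' → b c S' | ε; A2' → b A2' | ε

S, A2 are directly left-recursive.
For S: α = {b c}, β = {b b, c A3 S, c}. Rewrite as S → β S' and S' → α S' | ε.
For A2: α = {b}, β = {b, b c c, b A3 c}. Rewrite as A2 → β A2' and A2' → α A2' | ε.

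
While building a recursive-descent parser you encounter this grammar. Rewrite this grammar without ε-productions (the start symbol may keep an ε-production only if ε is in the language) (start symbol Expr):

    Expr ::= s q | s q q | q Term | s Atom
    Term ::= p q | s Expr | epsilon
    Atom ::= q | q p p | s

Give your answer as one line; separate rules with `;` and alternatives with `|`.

Expr ::= s q | s q q | q Term | q | s Atom; Term ::= p q | s Expr; Atom ::= q | q p p | s

The nullable symbols are {Term}.
ε ∉ L(G), so no ε-production is kept.
For each production, add variants omitting each subset of nullable occurrences: Expr → q Term gives q Term | q.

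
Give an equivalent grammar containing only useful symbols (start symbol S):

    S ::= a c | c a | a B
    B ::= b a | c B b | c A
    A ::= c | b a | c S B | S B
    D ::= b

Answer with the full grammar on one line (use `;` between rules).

Generating nonterminals: {A, B, D, S}.
Reachable from S after that: {A, B, S}.
Removed useless symbols: {D} and every production mentioning them.

S ::= a c | c a | a B; B ::= b a | c B b | c A; A ::= c | b a | c S B | S B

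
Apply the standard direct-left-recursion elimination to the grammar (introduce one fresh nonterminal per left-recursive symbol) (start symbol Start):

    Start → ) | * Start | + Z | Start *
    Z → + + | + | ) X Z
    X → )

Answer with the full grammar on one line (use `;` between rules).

Start is directly left-recursive.
For Start: α = {*}, β = {), * Start, + Z}. Rewrite as Start → β Start1 and Start1 → α Start1 | ε.

Start → ) Start1 | * Start Start1 | + Z Start1; Z → + + | + | ) X Z; X → ); Start1 → * Start1 | ε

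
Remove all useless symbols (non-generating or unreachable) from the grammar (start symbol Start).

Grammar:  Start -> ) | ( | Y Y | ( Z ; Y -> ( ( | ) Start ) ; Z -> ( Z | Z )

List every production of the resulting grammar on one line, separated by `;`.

Generating nonterminals: {Start, Y}.
Reachable from Start after that: {Start, Y}.
Removed useless symbols: {Z} and every production mentioning them.

Start -> ) | ( | Y Y; Y -> ( ( | ) Start )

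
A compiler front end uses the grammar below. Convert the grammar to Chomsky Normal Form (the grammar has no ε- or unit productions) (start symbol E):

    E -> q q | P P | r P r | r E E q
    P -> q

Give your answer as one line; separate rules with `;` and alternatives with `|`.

E -> X1 X1 | P P | X2 Y1 | X2 Y2; P -> q; X1 -> q; X2 -> r; Y1 -> P X2; Y2 -> E Y3; Y3 -> E X1

Introduce a nonterminal for each terminal appearing in a rule of length ≥ 2: X1 → q, X2 → r.
Binarize each right-hand side of length ≥ 3 by chaining fresh nonterminals (Y1, Y2, …): affected rules were E → X2 P X2; E → X2 E E X1.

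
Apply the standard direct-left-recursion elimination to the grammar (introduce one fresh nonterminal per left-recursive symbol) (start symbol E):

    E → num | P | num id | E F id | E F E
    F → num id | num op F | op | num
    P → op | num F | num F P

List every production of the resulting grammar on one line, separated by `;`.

E → num E' | P E' | num id E'; F → num id | num op F | op | num; P → op | num F | num F P; E' → F id E' | F E E' | eps

Directly left-recursive nonterminal: E.
For E: α = {F id, F E}, β = {num, P, num id}. Rewrite as E → β E' and E' → α E' | ε.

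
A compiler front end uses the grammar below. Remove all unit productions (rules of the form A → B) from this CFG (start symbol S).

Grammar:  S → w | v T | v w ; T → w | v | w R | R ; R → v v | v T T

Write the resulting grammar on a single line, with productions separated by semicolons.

S → w | v T | v w; T → v v | v T T | w | v | w R; R → v v | v T T

Unit pairs: T ⇒* {R}.
For every A with A ⇒* B via unit rules, add B's non-unit alternatives to A; then delete every rule of the form X → Y.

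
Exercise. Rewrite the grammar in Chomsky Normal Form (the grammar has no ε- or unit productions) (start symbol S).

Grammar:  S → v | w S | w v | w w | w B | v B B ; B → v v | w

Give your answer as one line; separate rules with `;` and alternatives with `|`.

S → v | X1 S | X1 X2 | X1 X1 | X1 B | X2 Y1; B → X2 X2 | w; X1 → w; X2 → v; Y1 → B B

Introduce a nonterminal for each terminal appearing in a rule of length ≥ 2: X1 → w, X2 → v.
Binarize each right-hand side of length ≥ 3 by chaining fresh nonterminals (Y1, Y2, …): affected rules were S → X2 B B.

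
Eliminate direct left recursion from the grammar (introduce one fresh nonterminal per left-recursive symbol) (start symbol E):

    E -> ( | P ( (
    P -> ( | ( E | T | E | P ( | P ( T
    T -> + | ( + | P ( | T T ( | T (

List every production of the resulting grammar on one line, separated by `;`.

E -> ( | P ( (; P -> ( P' | ( E P' | T P' | E P'; T -> + T' | ( + T' | P ( T'; P' -> ( P' | ( T P' | ε; T' -> T ( T' | ( T' | ε

P, T are directly left-recursive.
For P: α = {(, ( T}, β = {(, ( E, T, E}. Rewrite as P → β P' and P' → α P' | ε.
For T: α = {T (, (}, β = {+, ( +, P (}. Rewrite as T → β T' and T' → α T' | ε.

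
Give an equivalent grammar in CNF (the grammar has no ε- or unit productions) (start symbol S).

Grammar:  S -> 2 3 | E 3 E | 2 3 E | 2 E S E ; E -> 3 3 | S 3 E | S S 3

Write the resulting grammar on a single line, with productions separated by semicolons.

S -> X1 X2 | E Y1 | X1 Y2 | X1 Y3; E -> X2 X2 | S Y5 | S Y6; X1 -> 2; X2 -> 3; Y1 -> X2 E; Y2 -> X2 E; Y3 -> E Y4; Y4 -> S E; Y5 -> X2 E; Y6 -> S X2

Introduce a nonterminal for each terminal appearing in a rule of length ≥ 2: X1 → 2, X2 → 3.
Binarize each right-hand side of length ≥ 3 by chaining fresh nonterminals (Y1, Y2, …): affected rules were S → E X2 E; S → X1 X2 E; S → X1 E S E; E → S X2 E.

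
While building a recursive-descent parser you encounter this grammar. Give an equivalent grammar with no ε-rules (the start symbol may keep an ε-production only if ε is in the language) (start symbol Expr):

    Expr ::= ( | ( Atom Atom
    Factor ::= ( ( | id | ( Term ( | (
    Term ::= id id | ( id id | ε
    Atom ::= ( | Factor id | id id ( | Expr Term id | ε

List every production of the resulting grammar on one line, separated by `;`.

Nullable nonterminals: {Atom, Term}.
ε ∉ L(G), so no ε-production is kept.
For each production, add variants omitting each subset of nullable occurrences: Expr → ( Atom Atom gives ( Atom Atom | ( Atom. Atom → Expr Term id gives Expr Term id | Expr id.

Expr ::= ( | ( Atom Atom | ( Atom; Factor ::= ( ( | id | ( Term ( | (; Term ::= id id | ( id id; Atom ::= ( | Factor id | id id ( | Expr Term id | Expr id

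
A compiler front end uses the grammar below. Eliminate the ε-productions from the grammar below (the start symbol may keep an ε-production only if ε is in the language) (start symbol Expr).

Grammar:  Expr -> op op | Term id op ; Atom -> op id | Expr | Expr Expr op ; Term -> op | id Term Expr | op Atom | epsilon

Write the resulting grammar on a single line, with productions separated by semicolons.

Expr -> op op | Term id op | id op; Atom -> op id | Expr | Expr Expr op; Term -> op | id Term Expr | id Expr | op Atom

Nullable set = {Term}.
ε ∉ L(G), so no ε-production is kept.
For each production, add variants omitting each subset of nullable occurrences: Expr → Term id op gives Term id op | id op. Term → id Term Expr gives id Term Expr | id Expr.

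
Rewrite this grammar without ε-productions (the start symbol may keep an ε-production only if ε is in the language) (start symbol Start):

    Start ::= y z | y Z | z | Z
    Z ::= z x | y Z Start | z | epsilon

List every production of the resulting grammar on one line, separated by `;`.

Nullable nonterminals: {Start, Z}.
ε ∈ L(G) since Start is nullable, so keep Start → ε.
Add the nullable-subset variants: Start → y Z gives y Z | y. Z → y Z Start gives y Z Start | y Z | y Start | y.

Start ::= y z | y Z | y | z | Z | ε; Z ::= z x | y Z Start | y Z | y Start | y | z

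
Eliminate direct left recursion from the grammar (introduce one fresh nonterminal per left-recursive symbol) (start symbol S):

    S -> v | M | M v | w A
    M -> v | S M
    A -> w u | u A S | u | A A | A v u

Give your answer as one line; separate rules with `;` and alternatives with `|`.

S -> v | M | M v | w A; M -> v | S M; A -> w u A' | u A S A' | u A'; A' -> A A' | v u A' | ε

Left recursion appears on A.
For A: α = {A, v u}, β = {w u, u A S, u}. Rewrite as A → β A' and A' → α A' | ε.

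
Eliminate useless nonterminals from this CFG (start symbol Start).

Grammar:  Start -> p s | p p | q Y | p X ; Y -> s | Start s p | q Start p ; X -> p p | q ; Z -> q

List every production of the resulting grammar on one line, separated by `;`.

Start -> p s | p p | q Y | p X; Y -> s | Start s p | q Start p; X -> p p | q

Generating nonterminals: {Start, X, Y, Z}.
Reachable from Start after that: {Start, X, Y}.
Removed useless symbols: {Z} and every production mentioning them.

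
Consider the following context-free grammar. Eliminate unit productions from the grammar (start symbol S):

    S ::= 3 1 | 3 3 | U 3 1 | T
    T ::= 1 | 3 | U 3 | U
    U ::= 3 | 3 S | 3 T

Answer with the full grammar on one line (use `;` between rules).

S ::= 3 | 3 S | 3 T | 3 1 | 3 3 | U 3 1 | 1 | U 3; T ::= 3 | 3 S | 3 T | 1 | U 3; U ::= 3 | 3 S | 3 T

Unit pairs: S ⇒* {T, U}; T ⇒* {U}.
For each unit pair (A, B), copy every non-unit production of B to A, then drop all unit productions.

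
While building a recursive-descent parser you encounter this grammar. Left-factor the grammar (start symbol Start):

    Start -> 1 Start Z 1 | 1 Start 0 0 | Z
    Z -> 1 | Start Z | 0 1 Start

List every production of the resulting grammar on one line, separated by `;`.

Start -> Z | 1 Start Start1; Z -> 1 | Start Z | 0 1 Start; Start1 -> Z 1 | 0 0

Start has alternatives sharing prefix '1 Start': factor to Start → 1 Start Start1 with Start1 → Z 1 | 0 0.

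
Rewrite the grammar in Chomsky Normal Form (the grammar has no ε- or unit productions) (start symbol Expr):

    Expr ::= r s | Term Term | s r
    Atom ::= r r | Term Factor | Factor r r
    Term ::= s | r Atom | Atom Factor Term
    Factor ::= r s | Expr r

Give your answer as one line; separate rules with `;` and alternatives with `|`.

Expr ::= X1 X2 | Term Term | X2 X1; Atom ::= X1 X1 | Term Factor | Factor Y1; Term ::= s | X1 Atom | Atom Y2; Factor ::= X1 X2 | Expr X1; X1 ::= r; X2 ::= s; Y1 ::= X1 X1; Y2 ::= Factor Term

Introduce a nonterminal for each terminal appearing in a rule of length ≥ 2: X1 → r, X2 → s.
Binarize each right-hand side of length ≥ 3 by chaining fresh nonterminals (Y1, Y2, …): affected rules were Atom → Factor X1 X1; Term → Atom Factor Term.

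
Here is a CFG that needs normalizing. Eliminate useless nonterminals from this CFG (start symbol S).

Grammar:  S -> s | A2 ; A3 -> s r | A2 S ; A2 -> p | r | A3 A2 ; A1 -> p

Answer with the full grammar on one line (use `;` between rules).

S -> s | A2; A3 -> s r | A2 S; A2 -> p | r | A3 A2

Generating nonterminals: {A1, A2, A3, S}.
Reachable from S after that: {A2, A3, S}.
Removed useless symbols: {A1} and every production mentioning them.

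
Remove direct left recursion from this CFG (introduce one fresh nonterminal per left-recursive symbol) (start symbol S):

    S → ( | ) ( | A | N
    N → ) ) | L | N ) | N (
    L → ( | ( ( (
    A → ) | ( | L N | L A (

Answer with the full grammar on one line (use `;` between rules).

S → ( | ) ( | A | N; N → ) ) N' | L N'; L → ( | ( ( (; A → ) | ( | L N | L A (; N' → ) N' | ( N' | ε

Left recursion appears on N.
For N: α = {), (}, β = {) ), L}. Rewrite as N → β N' and N' → α N' | ε.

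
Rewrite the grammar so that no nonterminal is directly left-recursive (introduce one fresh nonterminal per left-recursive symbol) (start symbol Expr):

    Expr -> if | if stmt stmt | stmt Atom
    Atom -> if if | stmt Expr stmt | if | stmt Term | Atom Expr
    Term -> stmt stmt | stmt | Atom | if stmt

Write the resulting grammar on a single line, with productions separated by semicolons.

Directly left-recursive nonterminal: Atom.
For Atom: α = {Expr}, β = {if if, stmt Expr stmt, if, stmt Term}. Rewrite as Atom → β Atom1 and Atom1 → α Atom1 | ε.

Expr -> if | if stmt stmt | stmt Atom; Atom -> if if Atom1 | stmt Expr stmt Atom1 | if Atom1 | stmt Term Atom1; Term -> stmt stmt | stmt | Atom | if stmt; Atom1 -> Expr Atom1 | epsilon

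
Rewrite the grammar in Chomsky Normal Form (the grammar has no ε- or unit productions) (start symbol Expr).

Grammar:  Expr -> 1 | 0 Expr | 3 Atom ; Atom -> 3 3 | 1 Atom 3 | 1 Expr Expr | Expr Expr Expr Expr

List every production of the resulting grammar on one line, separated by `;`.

Expr -> 1 | X1 Expr | X2 Atom; Atom -> X2 X2 | X3 Y1 | X3 Y2 | Expr Y3; X1 -> 0; X2 -> 3; X3 -> 1; Y1 -> Atom X2; Y2 -> Expr Expr; Y3 -> Expr Y4; Y4 -> Expr Expr

Introduce a nonterminal for each terminal appearing in a rule of length ≥ 2: X1 → 0, X2 → 3, X3 → 1.
Binarize each right-hand side of length ≥ 3 by chaining fresh nonterminals (Y1, Y2, …): affected rules were Atom → X3 Atom X2; Atom → X3 Expr Expr; Atom → Expr Expr Expr Expr.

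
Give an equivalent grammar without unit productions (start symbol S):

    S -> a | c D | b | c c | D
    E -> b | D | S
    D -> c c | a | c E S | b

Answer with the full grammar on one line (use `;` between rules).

S -> c c | a | c E S | b | c D; E -> a | c D | b | c c | c E S; D -> c c | a | c E S | b

Unit pairs: E ⇒* {D, S}; S ⇒* {D}.
Replace each nonterminal's rules with the union of the non-unit rules of every nonterminal it unit-derives.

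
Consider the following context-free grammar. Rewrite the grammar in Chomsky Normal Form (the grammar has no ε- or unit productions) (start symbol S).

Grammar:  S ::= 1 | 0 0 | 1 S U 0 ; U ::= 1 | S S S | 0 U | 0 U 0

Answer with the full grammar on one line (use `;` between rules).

Introduce a nonterminal for each terminal appearing in a rule of length ≥ 2: X1 → 0, X2 → 1.
Binarize each right-hand side of length ≥ 3 by chaining fresh nonterminals (Y1, Y2, …): affected rules were S → X2 S U X1; U → S S S; U → X1 U X1.

S ::= 1 | X1 X1 | X2 Y1; U ::= 1 | S Y3 | X1 U | X1 Y4; X1 ::= 0; X2 ::= 1; Y1 ::= S Y2; Y2 ::= U X1; Y3 ::= S S; Y4 ::= U X1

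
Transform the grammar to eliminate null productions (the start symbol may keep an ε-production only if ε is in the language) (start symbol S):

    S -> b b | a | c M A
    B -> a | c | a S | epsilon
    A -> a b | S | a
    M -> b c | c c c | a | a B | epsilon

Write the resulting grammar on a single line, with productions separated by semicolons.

Nullable nonterminals: {B, M}.
ε ∉ L(G), so no ε-production is kept.
For each production, add variants omitting each subset of nullable occurrences: S → c M A gives c M A | c A.

S -> b b | a | c M A | c A; B -> a | c | a S; A -> a b | S | a; M -> b c | c c c | a | a B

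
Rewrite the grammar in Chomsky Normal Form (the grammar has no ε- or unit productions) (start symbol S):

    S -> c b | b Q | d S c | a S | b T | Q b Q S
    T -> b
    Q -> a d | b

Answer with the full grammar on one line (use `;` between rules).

Introduce a nonterminal for each terminal appearing in a rule of length ≥ 2: X1 → c, X2 → b, X3 → d, X4 → a.
Binarize each right-hand side of length ≥ 3 by chaining fresh nonterminals (Y1, Y2, …): affected rules were S → X3 S X1; S → Q X2 Q S.

S -> X1 X2 | X2 Q | X3 Y1 | X4 S | X2 T | Q Y2; T -> b; Q -> X4 X3 | b; X1 -> c; X2 -> b; X3 -> d; X4 -> a; Y1 -> S X1; Y2 -> X2 Y3; Y3 -> Q S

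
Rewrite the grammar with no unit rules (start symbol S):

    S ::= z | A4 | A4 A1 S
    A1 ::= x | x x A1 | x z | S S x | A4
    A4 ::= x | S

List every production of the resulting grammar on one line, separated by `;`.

Unit pairs: A1 ⇒* {A4, S}; A4 ⇒* {S}; S ⇒* {A4}.
Replace each nonterminal's rules with the union of the non-unit rules of every nonterminal it unit-derives.

S ::= x | z | A4 A1 S; A1 ::= x | x x A1 | x z | S S x | z | A4 A1 S; A4 ::= x | z | A4 A1 S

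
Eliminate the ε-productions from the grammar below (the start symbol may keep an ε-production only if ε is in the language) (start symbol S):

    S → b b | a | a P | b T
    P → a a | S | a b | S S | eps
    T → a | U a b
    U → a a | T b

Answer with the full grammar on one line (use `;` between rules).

Nullable set = {P}.
ε ∉ L(G), so no ε-production is kept.

S → b b | a | a P | b T; P → a a | S | a b | S S; T → a | U a b; U → a a | T b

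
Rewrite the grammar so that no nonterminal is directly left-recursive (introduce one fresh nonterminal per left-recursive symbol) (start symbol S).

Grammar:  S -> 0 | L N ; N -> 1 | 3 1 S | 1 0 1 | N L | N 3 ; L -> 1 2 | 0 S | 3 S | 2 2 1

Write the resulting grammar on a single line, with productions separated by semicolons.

N is directly left-recursive.
For N: α = {L, 3}, β = {1, 3 1 S, 1 0 1}. Rewrite as N → β N' and N' → α N' | ε.

S -> 0 | L N; N -> 1 N' | 3 1 S N' | 1 0 1 N'; L -> 1 2 | 0 S | 3 S | 2 2 1; N' -> L N' | 3 N' | ε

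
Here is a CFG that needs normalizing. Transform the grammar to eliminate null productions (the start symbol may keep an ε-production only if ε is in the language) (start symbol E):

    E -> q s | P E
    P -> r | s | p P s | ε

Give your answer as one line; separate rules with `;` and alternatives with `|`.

The nullable symbols are {P}.
ε ∉ L(G), so no ε-production is kept.
For each production, add variants omitting each subset of nullable occurrences: P → p P s gives p P s | p s.

E -> q s | P E; P -> r | s | p P s | p s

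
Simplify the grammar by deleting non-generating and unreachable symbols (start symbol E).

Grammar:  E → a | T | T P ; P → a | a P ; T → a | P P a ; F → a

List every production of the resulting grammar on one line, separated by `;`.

Generating nonterminals: {E, F, P, T}.
Reachable from E after that: {E, P, T}.
Removed useless symbols: {F} and every production mentioning them.

E → a | T | T P; P → a | a P; T → a | P P a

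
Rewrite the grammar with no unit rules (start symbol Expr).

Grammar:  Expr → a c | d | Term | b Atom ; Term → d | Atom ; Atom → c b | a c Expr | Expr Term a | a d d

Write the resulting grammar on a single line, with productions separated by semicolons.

Expr → d | c b | a c Expr | Expr Term a | a d d | a c | b Atom; Term → d | c b | a c Expr | Expr Term a | a d d; Atom → c b | a c Expr | Expr Term a | a d d

Unit pairs: Expr ⇒* {Atom, Term}; Term ⇒* {Atom}.
For each unit pair (A, B), copy every non-unit production of B to A, then drop all unit productions.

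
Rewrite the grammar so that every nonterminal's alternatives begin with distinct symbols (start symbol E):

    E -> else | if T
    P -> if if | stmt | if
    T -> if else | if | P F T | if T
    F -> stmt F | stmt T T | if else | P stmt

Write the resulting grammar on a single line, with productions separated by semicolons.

E -> else | if T; P -> stmt | if P'; T -> P F T | if T'; F -> if else | P stmt | stmt F'; P' -> if | ε; T' -> else | ε | T; F' -> F | T T

P has alternatives sharing prefix 'if': factor to P → if P' with P' → if | ε.
T has alternatives sharing prefix 'if': factor to T → if T' with T' → else | ε | T.
F has alternatives sharing prefix 'stmt': factor to F → stmt F' with F' → F | T T.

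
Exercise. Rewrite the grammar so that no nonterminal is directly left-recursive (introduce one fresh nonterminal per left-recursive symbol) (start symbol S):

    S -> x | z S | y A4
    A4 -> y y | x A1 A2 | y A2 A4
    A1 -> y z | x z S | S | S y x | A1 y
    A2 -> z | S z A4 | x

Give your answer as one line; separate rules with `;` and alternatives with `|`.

S -> x | z S | y A4; A4 -> y y | x A1 A2 | y A2 A4; A1 -> y z A1' | x z S A1' | S A1' | S y x A1'; A2 -> z | S z A4 | x; A1' -> y A1' | ε

A1 is directly left-recursive.
For A1: α = {y}, β = {y z, x z S, S, S y x}. Rewrite as A1 → β A1' and A1' → α A1' | ε.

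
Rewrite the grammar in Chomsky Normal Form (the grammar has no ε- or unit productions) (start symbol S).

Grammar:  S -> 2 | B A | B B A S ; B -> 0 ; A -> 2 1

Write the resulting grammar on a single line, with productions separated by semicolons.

Introduce a nonterminal for each terminal appearing in a rule of length ≥ 2: X1 → 2, X2 → 1.
Binarize each right-hand side of length ≥ 3 by chaining fresh nonterminals (Y1, Y2, …): affected rules were S → B B A S.

S -> 2 | B A | B Y1; B -> 0; A -> X1 X2; X1 -> 2; X2 -> 1; Y1 -> B Y2; Y2 -> A S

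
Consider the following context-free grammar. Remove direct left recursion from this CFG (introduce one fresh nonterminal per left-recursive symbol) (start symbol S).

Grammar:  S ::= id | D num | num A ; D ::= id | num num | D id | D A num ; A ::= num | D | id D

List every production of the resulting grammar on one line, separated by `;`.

S ::= id | D num | num A; D ::= id D' | num num D'; A ::= num | D | id D; D' ::= id D' | A num D' | ε

Directly left-recursive nonterminal: D.
For D: α = {id, A num}, β = {id, num num}. Rewrite as D → β D' and D' → α D' | ε.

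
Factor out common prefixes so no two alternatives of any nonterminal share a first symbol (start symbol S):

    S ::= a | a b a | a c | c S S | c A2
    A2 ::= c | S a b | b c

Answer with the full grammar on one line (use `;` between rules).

S ::= a S' | c S''; A2 ::= c | S a b | b c; S' ::= ε | b a | c; S'' ::= S S | A2

S has alternatives sharing prefix 'a': factor to S → a S' with S' → ε | b a | c.
S has alternatives sharing prefix 'c': factor to S → c S'' with S'' → S S | A2.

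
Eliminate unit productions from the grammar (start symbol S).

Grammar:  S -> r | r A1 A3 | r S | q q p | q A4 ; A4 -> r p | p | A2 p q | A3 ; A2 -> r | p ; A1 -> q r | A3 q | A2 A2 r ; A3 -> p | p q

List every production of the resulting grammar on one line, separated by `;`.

S -> r | r A1 A3 | r S | q q p | q A4; A4 -> r p | p | A2 p q | p q; A2 -> r | p; A1 -> q r | A3 q | A2 A2 r; A3 -> p | p q

Unit pairs: A4 ⇒* {A3}.
For each unit pair (A, B), copy every non-unit production of B to A, then drop all unit productions.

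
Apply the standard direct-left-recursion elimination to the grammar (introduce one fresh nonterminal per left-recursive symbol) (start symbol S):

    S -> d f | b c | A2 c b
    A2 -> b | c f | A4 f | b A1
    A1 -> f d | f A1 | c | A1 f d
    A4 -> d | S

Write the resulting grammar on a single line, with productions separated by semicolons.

S -> d f | b c | A2 c b; A2 -> b | c f | A4 f | b A1; A1 -> f d A1' | f A1 A1' | c A1'; A4 -> d | S; A1' -> f d A1' | eps

A1 is directly left-recursive.
For A1: α = {f d}, β = {f d, f A1, c}. Rewrite as A1 → β A1' and A1' → α A1' | ε.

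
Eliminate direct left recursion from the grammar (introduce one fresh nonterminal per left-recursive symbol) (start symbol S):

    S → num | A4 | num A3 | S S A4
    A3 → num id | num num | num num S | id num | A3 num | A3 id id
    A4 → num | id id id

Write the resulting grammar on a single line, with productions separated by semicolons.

S → num S' | A4 S' | num A3 S'; A3 → num id A3' | num num A3' | num num S A3' | id num A3'; A4 → num | id id id; S' → S A4 S' | ε; A3' → num A3' | id id A3' | ε

S, A3 are directly left-recursive.
For S: α = {S A4}, β = {num, A4, num A3}. Rewrite as S → β S' and S' → α S' | ε.
For A3: α = {num, id id}, β = {num id, num num, num num S, id num}. Rewrite as A3 → β A3' and A3' → α A3' | ε.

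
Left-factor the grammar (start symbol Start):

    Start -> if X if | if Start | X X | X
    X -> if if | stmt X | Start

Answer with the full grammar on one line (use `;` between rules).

Start -> if Start1 | X Start2; X -> if if | stmt X | Start; Start1 -> X if | Start; Start2 -> X | ε

Start has alternatives sharing prefix 'if': factor to Start → if Start1 with Start1 → X if | Start.
Start has alternatives sharing prefix 'X': factor to Start → X Start2 with Start2 → X | ε.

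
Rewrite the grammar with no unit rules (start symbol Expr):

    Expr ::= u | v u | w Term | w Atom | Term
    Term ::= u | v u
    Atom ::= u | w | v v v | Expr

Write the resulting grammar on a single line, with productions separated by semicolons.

Expr ::= u | v u | w Term | w Atom; Term ::= u | v u; Atom ::= u | v u | w | v v v | w Term | w Atom

Unit pairs: Atom ⇒* {Expr, Term}; Expr ⇒* {Term}.
For every A with A ⇒* B via unit rules, add B's non-unit alternatives to A; then delete every rule of the form X → Y.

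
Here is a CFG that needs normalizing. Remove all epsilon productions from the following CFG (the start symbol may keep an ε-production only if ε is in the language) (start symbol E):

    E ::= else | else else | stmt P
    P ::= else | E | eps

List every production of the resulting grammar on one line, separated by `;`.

E ::= else | else else | stmt P | stmt; P ::= else | E

Nullable nonterminals: {P}.
ε ∉ L(G), so no ε-production is kept.
Expand every rule over subsets of its nullable positions: E → stmt P gives stmt P | stmt.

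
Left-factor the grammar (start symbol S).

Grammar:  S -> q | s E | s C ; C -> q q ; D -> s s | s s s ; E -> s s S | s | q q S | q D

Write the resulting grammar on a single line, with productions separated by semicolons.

S -> q | s S'; C -> q q; D -> s s D'; E -> s E' | q E''; S' -> E | C; D' -> ε | s; E' -> s S | ε; E'' -> q S | D

S has alternatives sharing prefix 's': factor to S → s S' with S' → E | C.
D has alternatives sharing prefix 's s': factor to D → s s D' with D' → ε | s.
E has alternatives sharing prefix 's': factor to E → s E' with E' → s S | ε.
E has alternatives sharing prefix 'q': factor to E → q E'' with E'' → q S | D.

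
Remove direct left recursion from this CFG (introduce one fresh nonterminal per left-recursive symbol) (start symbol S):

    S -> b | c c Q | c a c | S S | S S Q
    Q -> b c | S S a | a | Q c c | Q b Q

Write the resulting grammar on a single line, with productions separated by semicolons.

S, Q are directly left-recursive.
For S: α = {S, S Q}, β = {b, c c Q, c a c}. Rewrite as S → β S' and S' → α S' | ε.
For Q: α = {c c, b Q}, β = {b c, S S a, a}. Rewrite as Q → β Q' and Q' → α Q' | ε.

S -> b S' | c c Q S' | c a c S'; Q -> b c Q' | S S a Q' | a Q'; S' -> S S' | S Q S' | epsilon; Q' -> c c Q' | b Q Q' | epsilon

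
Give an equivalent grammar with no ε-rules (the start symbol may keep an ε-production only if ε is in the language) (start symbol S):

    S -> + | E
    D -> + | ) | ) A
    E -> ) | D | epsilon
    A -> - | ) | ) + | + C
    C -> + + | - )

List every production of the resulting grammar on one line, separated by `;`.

The nullable symbols are {E, S}.
ε ∈ L(G) since S is nullable, so keep S → ε.

S -> + | E | epsilon; D -> + | ) | ) A; E -> ) | D; A -> - | ) | ) + | + C; C -> + + | - )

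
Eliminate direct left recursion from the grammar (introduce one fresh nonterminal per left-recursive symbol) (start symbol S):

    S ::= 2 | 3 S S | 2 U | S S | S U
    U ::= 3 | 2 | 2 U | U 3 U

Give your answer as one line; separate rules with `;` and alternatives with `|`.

S ::= 2 S' | 3 S S S' | 2 U S'; U ::= 3 U' | 2 U' | 2 U U'; S' ::= S S' | U S' | eps; U' ::= 3 U U' | eps

S, U are directly left-recursive.
For S: α = {S, U}, β = {2, 3 S S, 2 U}. Rewrite as S → β S' and S' → α S' | ε.
For U: α = {3 U}, β = {3, 2, 2 U}. Rewrite as U → β U' and U' → α U' | ε.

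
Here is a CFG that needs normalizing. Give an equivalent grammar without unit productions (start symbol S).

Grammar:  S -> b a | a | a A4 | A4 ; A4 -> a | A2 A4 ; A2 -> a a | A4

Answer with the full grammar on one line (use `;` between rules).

S -> a | A2 A4 | b a | a A4; A4 -> a | A2 A4; A2 -> a | A2 A4 | a a

Unit pairs: A2 ⇒* {A4}; S ⇒* {A4}.
Replace each nonterminal's rules with the union of the non-unit rules of every nonterminal it unit-derives.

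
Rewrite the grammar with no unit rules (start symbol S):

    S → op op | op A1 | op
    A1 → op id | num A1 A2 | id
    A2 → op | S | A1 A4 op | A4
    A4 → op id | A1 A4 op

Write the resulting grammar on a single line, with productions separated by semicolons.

S → op op | op A1 | op; A1 → op id | num A1 A2 | id; A2 → op id | A1 A4 op | op | op op | op A1; A4 → op id | A1 A4 op

Unit pairs: A2 ⇒* {A4, S}.
For each unit pair (A, B), copy every non-unit production of B to A, then drop all unit productions.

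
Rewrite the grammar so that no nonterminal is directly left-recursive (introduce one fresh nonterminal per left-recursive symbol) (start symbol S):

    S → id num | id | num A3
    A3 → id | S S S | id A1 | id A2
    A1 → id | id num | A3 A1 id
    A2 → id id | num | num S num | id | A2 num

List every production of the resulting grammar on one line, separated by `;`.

S → id num | id | num A3; A3 → id | S S S | id A1 | id A2; A1 → id | id num | A3 A1 id; A2 → id id A2' | num A2' | num S num A2' | id A2'; A2' → num A2' | ε

Directly left-recursive nonterminal: A2.
For A2: α = {num}, β = {id id, num, num S num, id}. Rewrite as A2 → β A2' and A2' → α A2' | ε.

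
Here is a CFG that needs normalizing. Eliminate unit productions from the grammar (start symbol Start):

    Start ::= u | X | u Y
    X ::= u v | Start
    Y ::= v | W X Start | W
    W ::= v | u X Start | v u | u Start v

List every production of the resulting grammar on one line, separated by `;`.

Unit pairs: Start ⇒* {X}; X ⇒* {Start}; Y ⇒* {W}.
Replace each nonterminal's rules with the union of the non-unit rules of every nonterminal it unit-derives.

Start ::= u | u Y | u v; X ::= u | u Y | u v; Y ::= v | u X Start | v u | u Start v | W X Start; W ::= v | u X Start | v u | u Start v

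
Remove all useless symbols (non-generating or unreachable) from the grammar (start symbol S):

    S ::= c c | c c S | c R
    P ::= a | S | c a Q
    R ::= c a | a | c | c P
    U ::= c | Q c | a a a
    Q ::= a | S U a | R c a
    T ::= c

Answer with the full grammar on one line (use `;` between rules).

Generating nonterminals: {P, Q, R, S, T, U}.
Reachable from S after that: {P, Q, R, S, U}.
Removed useless symbols: {T} and every production mentioning them.

S ::= c c | c c S | c R; P ::= a | S | c a Q; R ::= c a | a | c | c P; U ::= c | Q c | a a a; Q ::= a | S U a | R c a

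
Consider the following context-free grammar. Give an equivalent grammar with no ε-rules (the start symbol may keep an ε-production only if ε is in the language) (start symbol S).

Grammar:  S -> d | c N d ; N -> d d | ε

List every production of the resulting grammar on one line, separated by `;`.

S -> d | c N d | c d; N -> d d

Nullable nonterminals: {N}.
ε ∉ L(G), so no ε-production is kept.
For each production, add variants omitting each subset of nullable occurrences: S → c N d gives c N d | c d.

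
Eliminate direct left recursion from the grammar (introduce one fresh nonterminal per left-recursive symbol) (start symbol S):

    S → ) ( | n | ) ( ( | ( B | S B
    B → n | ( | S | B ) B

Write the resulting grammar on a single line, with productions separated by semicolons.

S → ) ( S' | n S' | ) ( ( S' | ( B S'; B → n B' | ( B' | S B'; S' → B S' | ε; B' → ) B B' | ε

Left recursion appears on S, B.
For S: α = {B}, β = {) (, n, ) ( (, ( B}. Rewrite as S → β S' and S' → α S' | ε.
For B: α = {) B}, β = {n, (, S}. Rewrite as B → β B' and B' → α B' | ε.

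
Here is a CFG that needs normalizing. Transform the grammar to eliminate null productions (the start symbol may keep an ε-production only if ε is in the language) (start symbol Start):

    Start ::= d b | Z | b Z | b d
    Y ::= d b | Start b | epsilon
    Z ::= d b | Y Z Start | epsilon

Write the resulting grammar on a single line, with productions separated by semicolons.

Nullable set = {Start, Y, Z}.
ε ∈ L(G) since Start is nullable, so keep Start → ε.
Expand every rule over subsets of its nullable positions: Start → b Z gives b Z | b. Y → Start b gives Start b | b. Z → Y Z Start gives Y Z Start | Y Z | Y Start | Y | Z Start | Start.

Start ::= d b | Z | b Z | b | b d | ε; Y ::= d b | Start b | b; Z ::= d b | Y Z Start | Y Z | Y Start | Y | Z Start | Start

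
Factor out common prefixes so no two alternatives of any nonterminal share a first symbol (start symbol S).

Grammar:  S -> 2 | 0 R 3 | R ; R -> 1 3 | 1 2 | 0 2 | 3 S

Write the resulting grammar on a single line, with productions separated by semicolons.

R has alternatives sharing prefix '1': factor to R → 1 R' with R' → 3 | 2.

S -> 2 | 0 R 3 | R; R -> 0 2 | 3 S | 1 R'; R' -> 3 | 2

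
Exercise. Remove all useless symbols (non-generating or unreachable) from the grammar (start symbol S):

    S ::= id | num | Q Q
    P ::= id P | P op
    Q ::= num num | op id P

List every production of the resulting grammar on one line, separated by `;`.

Generating nonterminals: {Q, S}.
Reachable from S after that: {Q, S}.
Removed useless symbols: {P} and every production mentioning them.

S ::= id | num | Q Q; Q ::= num num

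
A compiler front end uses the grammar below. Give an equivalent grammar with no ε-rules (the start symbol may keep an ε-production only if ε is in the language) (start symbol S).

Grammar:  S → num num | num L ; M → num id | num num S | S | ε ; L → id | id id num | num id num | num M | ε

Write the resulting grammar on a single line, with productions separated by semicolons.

S → num num | num L | num; M → num id | num num S | S; L → id | id id num | num id num | num M | num

Nullable nonterminals: {L, M}.
ε ∉ L(G), so no ε-production is kept.
Add the nullable-subset variants: S → num L gives num L | num. L → num M gives num M | num.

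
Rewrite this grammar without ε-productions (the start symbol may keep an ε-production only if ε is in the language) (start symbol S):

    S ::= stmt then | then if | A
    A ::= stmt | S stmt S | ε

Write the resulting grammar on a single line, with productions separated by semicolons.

S ::= stmt then | then if | A | ε; A ::= stmt | S stmt S | S stmt | stmt S

Nullable nonterminals: {A, S}.
ε ∈ L(G) since S is nullable, so keep S → ε.
Expand every rule over subsets of its nullable positions: A → S stmt S gives S stmt S | S stmt | stmt S.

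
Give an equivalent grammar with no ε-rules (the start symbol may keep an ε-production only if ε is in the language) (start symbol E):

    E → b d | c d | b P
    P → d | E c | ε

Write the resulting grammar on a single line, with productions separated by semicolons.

E → b d | c d | b P | b; P → d | E c

Nullable nonterminals: {P}.
ε ∉ L(G), so no ε-production is kept.
For each production, add variants omitting each subset of nullable occurrences: E → b P gives b P | b.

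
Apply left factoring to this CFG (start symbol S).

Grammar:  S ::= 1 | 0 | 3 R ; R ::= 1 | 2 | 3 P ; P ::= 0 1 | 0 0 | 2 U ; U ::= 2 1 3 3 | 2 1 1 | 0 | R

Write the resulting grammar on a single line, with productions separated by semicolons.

P has alternatives sharing prefix '0': factor to P → 0 P' with P' → 1 | 0.
U has alternatives sharing prefix '2 1': factor to U → 2 1 U' with U' → 3 3 | 1.

S ::= 1 | 0 | 3 R; R ::= 1 | 2 | 3 P; P ::= 2 U | 0 P'; U ::= 0 | R | 2 1 U'; P' ::= 1 | 0; U' ::= 3 3 | 1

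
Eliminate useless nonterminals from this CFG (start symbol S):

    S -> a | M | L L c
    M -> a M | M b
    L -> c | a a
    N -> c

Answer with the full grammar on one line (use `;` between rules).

Generating nonterminals: {L, N, S}.
Reachable from S after that: {L, S}.
Removed useless symbols: {M, N} and every production mentioning them.

S -> a | L L c; L -> c | a a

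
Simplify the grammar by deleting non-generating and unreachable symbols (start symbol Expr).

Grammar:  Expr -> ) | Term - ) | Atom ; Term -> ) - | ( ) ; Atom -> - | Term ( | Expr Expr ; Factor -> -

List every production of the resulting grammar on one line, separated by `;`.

Generating nonterminals: {Atom, Expr, Factor, Term}.
Reachable from Expr after that: {Atom, Expr, Term}.
Removed useless symbols: {Factor} and every production mentioning them.

Expr -> ) | Term - ) | Atom; Term -> ) - | ( ); Atom -> - | Term ( | Expr Expr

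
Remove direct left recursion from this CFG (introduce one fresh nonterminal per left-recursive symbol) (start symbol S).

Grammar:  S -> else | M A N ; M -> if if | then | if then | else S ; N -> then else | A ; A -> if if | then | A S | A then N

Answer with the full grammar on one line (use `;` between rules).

Directly left-recursive nonterminal: A.
For A: α = {S, then N}, β = {if if, then}. Rewrite as A → β A' and A' → α A' | ε.

S -> else | M A N; M -> if if | then | if then | else S; N -> then else | A; A -> if if A' | then A'; A' -> S A' | then N A' | ε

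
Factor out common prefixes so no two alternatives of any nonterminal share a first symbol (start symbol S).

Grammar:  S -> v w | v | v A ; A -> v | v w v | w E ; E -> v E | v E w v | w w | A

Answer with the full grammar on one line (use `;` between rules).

S -> v S'; A -> w E | v A'; E -> w w | A | v E E'; S' -> w | ε | A; A' -> ε | w v; E' -> ε | w v

S has alternatives sharing prefix 'v': factor to S → v S' with S' → w | ε | A.
A has alternatives sharing prefix 'v': factor to A → v A' with A' → ε | w v.
E has alternatives sharing prefix 'v E': factor to E → v E E' with E' → ε | w v.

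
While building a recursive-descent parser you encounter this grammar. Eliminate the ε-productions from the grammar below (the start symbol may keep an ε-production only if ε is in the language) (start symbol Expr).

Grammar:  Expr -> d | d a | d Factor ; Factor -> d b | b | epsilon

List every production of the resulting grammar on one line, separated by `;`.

Nullable set = {Factor}.
ε ∉ L(G), so no ε-production is kept.

Expr -> d | d a | d Factor; Factor -> d b | b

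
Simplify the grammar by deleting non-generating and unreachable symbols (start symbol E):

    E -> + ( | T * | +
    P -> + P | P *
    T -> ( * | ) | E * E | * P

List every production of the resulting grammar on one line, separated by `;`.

E -> + ( | T * | +; T -> ( * | ) | E * E

Generating nonterminals: {E, T}.
Reachable from E after that: {E, T}.
Removed useless symbols: {P} and every production mentioning them.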